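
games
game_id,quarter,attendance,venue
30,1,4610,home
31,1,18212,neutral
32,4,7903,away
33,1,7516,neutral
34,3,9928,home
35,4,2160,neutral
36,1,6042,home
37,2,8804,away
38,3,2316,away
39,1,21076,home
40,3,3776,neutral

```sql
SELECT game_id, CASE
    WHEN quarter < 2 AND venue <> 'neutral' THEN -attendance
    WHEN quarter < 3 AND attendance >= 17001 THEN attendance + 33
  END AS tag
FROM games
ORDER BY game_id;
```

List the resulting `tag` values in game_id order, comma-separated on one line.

-4610, 18245, NULL, NULL, NULL, NULL, -6042, NULL, NULL, -21076, NULL

game_id=30: quarter < 2 AND venue <> 'neutral' → -4610
game_id=31: quarter < 3 AND attendance >= 17001 → 18245
game_id=32: (no match → NULL) → NULL
game_id=33: (no match → NULL) → NULL
game_id=34: (no match → NULL) → NULL
game_id=35: (no match → NULL) → NULL
game_id=36: quarter < 2 AND venue <> 'neutral' → -6042
game_id=37: (no match → NULL) → NULL
game_id=38: (no match → NULL) → NULL
game_id=39: quarter < 2 AND venue <> 'neutral' → -21076
game_id=40: (no match → NULL) → NULL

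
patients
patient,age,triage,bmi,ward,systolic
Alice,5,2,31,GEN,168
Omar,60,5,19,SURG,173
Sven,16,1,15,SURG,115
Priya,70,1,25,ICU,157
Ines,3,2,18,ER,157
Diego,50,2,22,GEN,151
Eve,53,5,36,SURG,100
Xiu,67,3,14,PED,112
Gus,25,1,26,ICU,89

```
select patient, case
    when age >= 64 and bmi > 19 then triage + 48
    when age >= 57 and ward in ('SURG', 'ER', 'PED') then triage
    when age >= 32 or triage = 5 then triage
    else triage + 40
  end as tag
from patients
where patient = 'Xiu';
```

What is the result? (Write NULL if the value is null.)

3

patient = Xiu: age=67, triage=3, bmi=14, ward=PED, systolic=112.
age >= 64 and bmi > 19 → false
age >= 57 and ward in ('SURG', 'ER', 'PED') → true → 3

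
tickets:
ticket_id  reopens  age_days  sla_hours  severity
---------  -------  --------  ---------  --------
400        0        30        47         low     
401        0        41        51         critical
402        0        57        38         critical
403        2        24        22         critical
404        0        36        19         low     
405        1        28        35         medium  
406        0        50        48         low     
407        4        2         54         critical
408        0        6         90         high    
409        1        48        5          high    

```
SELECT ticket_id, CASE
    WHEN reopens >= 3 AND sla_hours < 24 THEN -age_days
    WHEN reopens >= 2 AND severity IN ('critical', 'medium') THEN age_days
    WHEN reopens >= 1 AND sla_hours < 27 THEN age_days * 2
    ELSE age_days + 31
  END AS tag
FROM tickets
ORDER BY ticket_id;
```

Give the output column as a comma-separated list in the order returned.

ticket_id=400: ELSE → 61
ticket_id=401: ELSE → 72
ticket_id=402: ELSE → 88
ticket_id=403: reopens >= 2 AND severity IN ('critical', 'medium') → 24
ticket_id=404: ELSE → 67
ticket_id=405: ELSE → 59
ticket_id=406: ELSE → 81
ticket_id=407: reopens >= 2 AND severity IN ('critical', 'medium') → 2
ticket_id=408: ELSE → 37
ticket_id=409: reopens >= 1 AND sla_hours < 27 → 96

61, 72, 88, 24, 67, 59, 81, 2, 37, 96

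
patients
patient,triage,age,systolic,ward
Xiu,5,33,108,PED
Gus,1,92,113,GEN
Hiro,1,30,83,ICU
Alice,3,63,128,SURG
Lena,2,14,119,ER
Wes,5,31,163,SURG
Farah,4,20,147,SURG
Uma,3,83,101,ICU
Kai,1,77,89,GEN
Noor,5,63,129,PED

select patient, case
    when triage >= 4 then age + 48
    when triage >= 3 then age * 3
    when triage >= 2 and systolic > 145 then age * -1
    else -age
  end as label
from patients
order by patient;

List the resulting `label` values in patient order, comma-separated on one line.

189, 68, -92, -30, -77, -14, 111, 249, 79, 81

patient=Alice: triage >= 3 → 189
patient=Farah: triage >= 4 → 68
patient=Gus: ELSE → -92
patient=Hiro: ELSE → -30
patient=Kai: ELSE → -77
patient=Lena: ELSE → -14
patient=Noor: triage >= 4 → 111
patient=Uma: triage >= 3 → 249
patient=Wes: triage >= 4 → 79
patient=Xiu: triage >= 4 → 81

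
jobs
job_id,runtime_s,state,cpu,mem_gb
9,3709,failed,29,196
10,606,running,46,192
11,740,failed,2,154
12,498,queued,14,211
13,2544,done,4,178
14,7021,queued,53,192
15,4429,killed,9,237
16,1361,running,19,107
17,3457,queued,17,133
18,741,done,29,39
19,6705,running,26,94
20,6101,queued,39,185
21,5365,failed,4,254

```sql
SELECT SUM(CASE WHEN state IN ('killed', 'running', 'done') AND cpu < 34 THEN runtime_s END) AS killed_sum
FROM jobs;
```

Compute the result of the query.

job_id=9: ✗
job_id=10: ✗
job_id=11: ✗
job_id=12: ✗
job_id=13: ✓ → 2544
job_id=14: ✗
job_id=15: ✓ → 4429
job_id=16: ✓ → 1361
job_id=17: ✗
job_id=18: ✓ → 741
job_id=19: ✓ → 6705
job_id=20: ✗
job_id=21: ✗
killed_sum = 2544 + 4429 + 1361 + 741 + 6705 = 15780

15780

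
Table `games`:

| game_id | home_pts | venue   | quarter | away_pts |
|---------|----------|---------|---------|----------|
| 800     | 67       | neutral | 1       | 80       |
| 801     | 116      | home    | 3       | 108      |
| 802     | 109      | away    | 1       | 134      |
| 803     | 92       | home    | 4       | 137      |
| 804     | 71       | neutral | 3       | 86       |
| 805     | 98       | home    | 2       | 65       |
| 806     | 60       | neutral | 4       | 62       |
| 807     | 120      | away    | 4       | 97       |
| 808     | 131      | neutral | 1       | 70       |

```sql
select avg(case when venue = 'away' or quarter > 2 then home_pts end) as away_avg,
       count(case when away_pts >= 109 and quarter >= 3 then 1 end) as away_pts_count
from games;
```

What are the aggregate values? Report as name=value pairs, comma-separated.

away_avg=94.6666666667, away_pts_count=1

[away_avg: venue = 'away' or quarter > 2]
game_id=800: ✗
game_id=801: ✓ → 116
game_id=802: ✓ → 109
game_id=803: ✓ → 92
game_id=804: ✓ → 71
game_id=805: ✗
game_id=806: ✓ → 60
game_id=807: ✓ → 120
game_id=808: ✗
away_avg = (116 + 109 + 92 + 71 + 60 + 120) / 6 = 94.6666666667
—
[away_pts_count: away_pts >= 109 and quarter >= 3]
game_id=800: ✗
game_id=801: ✗
game_id=802: ✗
game_id=803: ✓ → 1
game_id=804: ✗
game_id=805: ✗
game_id=806: ✗
game_id=807: ✗
game_id=808: ✗
away_pts_count = COUNT(1) = 1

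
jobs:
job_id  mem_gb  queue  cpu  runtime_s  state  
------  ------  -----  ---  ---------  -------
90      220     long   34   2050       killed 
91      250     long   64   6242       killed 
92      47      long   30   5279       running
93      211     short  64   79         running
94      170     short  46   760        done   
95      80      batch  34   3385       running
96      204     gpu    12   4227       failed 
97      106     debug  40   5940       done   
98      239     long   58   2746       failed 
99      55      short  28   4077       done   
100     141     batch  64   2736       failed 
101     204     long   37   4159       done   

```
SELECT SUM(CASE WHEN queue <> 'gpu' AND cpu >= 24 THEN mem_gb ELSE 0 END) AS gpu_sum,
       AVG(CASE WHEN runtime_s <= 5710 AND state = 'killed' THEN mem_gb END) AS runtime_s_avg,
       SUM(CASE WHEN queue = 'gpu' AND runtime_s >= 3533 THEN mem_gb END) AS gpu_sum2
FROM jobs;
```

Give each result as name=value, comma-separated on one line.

gpu_sum=1723, runtime_s_avg=220, gpu_sum2=204

[gpu_sum: queue <> 'gpu' AND cpu >= 24]
job_id=90: ✓ → 220
job_id=91: ✓ → 250
job_id=92: ✓ → 47
job_id=93: ✓ → 211
job_id=94: ✓ → 170
job_id=95: ✓ → 80
job_id=96: ✗
job_id=97: ✓ → 106
job_id=98: ✓ → 239
job_id=99: ✓ → 55
job_id=100: ✓ → 141
job_id=101: ✓ → 204
gpu_sum = 220 + 250 + 47 + 211 + 170 + 80 + 106 + 239 + 55 + 141 + 204 = 1723
—
[runtime_s_avg: runtime_s <= 5710 AND state = 'killed']
job_id=90: ✓ → 220
job_id=91: ✗
job_id=92: ✗
job_id=93: ✗
job_id=94: ✗
job_id=95: ✗
job_id=96: ✗
job_id=97: ✗
job_id=98: ✗
job_id=99: ✗
job_id=100: ✗
job_id=101: ✗
runtime_s_avg = 220
—
[gpu_sum2: queue = 'gpu' AND runtime_s >= 3533]
job_id=90: ✗
job_id=91: ✗
job_id=92: ✗
job_id=93: ✗
job_id=94: ✗
job_id=95: ✗
job_id=96: ✓ → 204
job_id=97: ✗
job_id=98: ✗
job_id=99: ✗
job_id=100: ✗
job_id=101: ✗
gpu_sum2 = 204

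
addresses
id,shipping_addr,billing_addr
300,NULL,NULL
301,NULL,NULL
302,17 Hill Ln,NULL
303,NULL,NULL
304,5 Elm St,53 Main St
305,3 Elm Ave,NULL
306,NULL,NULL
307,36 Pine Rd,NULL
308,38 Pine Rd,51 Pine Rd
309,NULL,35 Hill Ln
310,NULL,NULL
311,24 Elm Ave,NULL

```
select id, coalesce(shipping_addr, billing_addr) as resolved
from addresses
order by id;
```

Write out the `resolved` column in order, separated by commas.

NULL, NULL, 17 Hill Ln, NULL, 5 Elm St, 3 Elm Ave, NULL, 36 Pine Rd, 38 Pine Rd, 35 Hill Ln, NULL, 24 Elm Ave

id=300: shipping_addr=NULL, billing_addr=NULL (all NULL) → NULL
id=301: shipping_addr=NULL, billing_addr=NULL (all NULL) → NULL
id=302: shipping_addr=17 Hill Ln → 17 Hill Ln
id=303: shipping_addr=NULL, billing_addr=NULL (all NULL) → NULL
id=304: shipping_addr=5 Elm St → 5 Elm St
id=305: shipping_addr=3 Elm Ave → 3 Elm Ave
id=306: shipping_addr=NULL, billing_addr=NULL (all NULL) → NULL
id=307: shipping_addr=36 Pine Rd → 36 Pine Rd
id=308: shipping_addr=38 Pine Rd → 38 Pine Rd
id=309: shipping_addr=NULL, billing_addr=35 Hill Ln → 35 Hill Ln
id=310: shipping_addr=NULL, billing_addr=NULL (all NULL) → NULL
id=311: shipping_addr=24 Elm Ave → 24 Elm Ave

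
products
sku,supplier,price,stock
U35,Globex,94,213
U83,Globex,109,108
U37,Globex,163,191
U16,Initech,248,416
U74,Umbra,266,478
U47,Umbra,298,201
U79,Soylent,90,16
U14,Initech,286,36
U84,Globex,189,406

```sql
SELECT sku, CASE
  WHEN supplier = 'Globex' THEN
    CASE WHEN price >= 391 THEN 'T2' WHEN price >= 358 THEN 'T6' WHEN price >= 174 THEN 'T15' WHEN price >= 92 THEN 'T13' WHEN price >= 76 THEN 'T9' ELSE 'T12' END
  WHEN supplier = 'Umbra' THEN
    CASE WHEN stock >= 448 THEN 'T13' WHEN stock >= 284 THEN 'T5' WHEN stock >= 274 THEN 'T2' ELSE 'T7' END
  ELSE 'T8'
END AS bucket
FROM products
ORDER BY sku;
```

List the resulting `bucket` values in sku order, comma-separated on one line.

T8, T8, T13, T13, T7, T13, T8, T13, T15

sku=U14: supplier='Initech' → outer ELSE → T8
sku=U16: supplier='Initech' → outer ELSE → T8
sku=U35: supplier='Globex' → inner[price >= 92] → T13
sku=U37: supplier='Globex' → inner[price >= 92] → T13
sku=U47: supplier='Umbra' → inner[ELSE] → T7
sku=U74: supplier='Umbra' → inner[stock >= 448] → T13
sku=U79: supplier='Soylent' → outer ELSE → T8
sku=U83: supplier='Globex' → inner[price >= 92] → T13
sku=U84: supplier='Globex' → inner[price >= 174] → T15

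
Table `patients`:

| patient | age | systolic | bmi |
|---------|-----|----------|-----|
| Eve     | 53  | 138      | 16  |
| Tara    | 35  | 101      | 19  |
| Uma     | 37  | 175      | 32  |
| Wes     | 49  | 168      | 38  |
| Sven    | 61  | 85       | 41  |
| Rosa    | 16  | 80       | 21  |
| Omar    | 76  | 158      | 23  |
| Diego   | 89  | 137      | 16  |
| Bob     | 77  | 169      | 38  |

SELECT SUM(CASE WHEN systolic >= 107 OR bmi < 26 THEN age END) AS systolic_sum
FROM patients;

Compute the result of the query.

patient=Eve: ✓ → 53
patient=Tara: ✓ → 35
patient=Uma: ✓ → 37
patient=Wes: ✓ → 49
patient=Sven: ✗
patient=Rosa: ✓ → 16
patient=Omar: ✓ → 76
patient=Diego: ✓ → 89
patient=Bob: ✓ → 77
systolic_sum = 53 + 35 + 37 + 49 + 16 + 76 + 89 + 77 = 432

432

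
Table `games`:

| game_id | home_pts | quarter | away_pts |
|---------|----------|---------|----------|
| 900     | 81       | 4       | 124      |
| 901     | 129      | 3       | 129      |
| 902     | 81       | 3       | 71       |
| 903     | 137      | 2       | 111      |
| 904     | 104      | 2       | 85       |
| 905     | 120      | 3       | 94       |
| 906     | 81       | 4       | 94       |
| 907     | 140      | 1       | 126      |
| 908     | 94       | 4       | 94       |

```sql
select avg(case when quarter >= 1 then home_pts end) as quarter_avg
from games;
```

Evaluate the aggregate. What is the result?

game_id=900: ✓ → 81
game_id=901: ✓ → 129
game_id=902: ✓ → 81
game_id=903: ✓ → 137
game_id=904: ✓ → 104
game_id=905: ✓ → 120
game_id=906: ✓ → 81
game_id=907: ✓ → 140
game_id=908: ✓ → 94
quarter_avg = (81 + 129 + 81 + 137 + 104 + 120 + 81 + 140 + 94) / 9 = 107.4444444444

107.4444444444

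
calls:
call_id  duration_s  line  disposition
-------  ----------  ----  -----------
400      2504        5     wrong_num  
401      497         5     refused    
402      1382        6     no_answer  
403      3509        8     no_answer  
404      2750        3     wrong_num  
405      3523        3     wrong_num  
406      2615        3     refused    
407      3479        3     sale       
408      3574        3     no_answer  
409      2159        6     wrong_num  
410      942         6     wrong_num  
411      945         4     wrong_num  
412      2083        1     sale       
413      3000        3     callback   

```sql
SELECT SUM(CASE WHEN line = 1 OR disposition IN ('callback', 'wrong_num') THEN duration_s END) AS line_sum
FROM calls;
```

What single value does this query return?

call_id=400: ✓ → 2504
call_id=401: ✗
call_id=402: ✗
call_id=403: ✗
call_id=404: ✓ → 2750
call_id=405: ✓ → 3523
call_id=406: ✗
call_id=407: ✗
call_id=408: ✗
call_id=409: ✓ → 2159
call_id=410: ✓ → 942
call_id=411: ✓ → 945
call_id=412: ✓ → 2083
call_id=413: ✓ → 3000
line_sum = 2504 + 2750 + 3523 + 2159 + 942 + 945 + 2083 + 3000 = 17906

17906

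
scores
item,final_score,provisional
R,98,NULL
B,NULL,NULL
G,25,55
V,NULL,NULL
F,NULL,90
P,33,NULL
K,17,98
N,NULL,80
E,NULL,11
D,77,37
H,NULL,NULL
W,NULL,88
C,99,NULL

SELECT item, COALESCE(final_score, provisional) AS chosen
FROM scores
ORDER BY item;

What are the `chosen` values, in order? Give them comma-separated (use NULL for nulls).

item=B: final_score=NULL, provisional=NULL (all NULL) → NULL
item=C: final_score=99 → 99
item=D: final_score=77 → 77
item=E: final_score=NULL, provisional=11 → 11
item=F: final_score=NULL, provisional=90 → 90
item=G: final_score=25 → 25
item=H: final_score=NULL, provisional=NULL (all NULL) → NULL
item=K: final_score=17 → 17
item=N: final_score=NULL, provisional=80 → 80
item=P: final_score=33 → 33
item=R: final_score=98 → 98
item=V: final_score=NULL, provisional=NULL (all NULL) → NULL
item=W: final_score=NULL, provisional=88 → 88

NULL, 99, 77, 11, 90, 25, NULL, 17, 80, 33, 98, NULL, 88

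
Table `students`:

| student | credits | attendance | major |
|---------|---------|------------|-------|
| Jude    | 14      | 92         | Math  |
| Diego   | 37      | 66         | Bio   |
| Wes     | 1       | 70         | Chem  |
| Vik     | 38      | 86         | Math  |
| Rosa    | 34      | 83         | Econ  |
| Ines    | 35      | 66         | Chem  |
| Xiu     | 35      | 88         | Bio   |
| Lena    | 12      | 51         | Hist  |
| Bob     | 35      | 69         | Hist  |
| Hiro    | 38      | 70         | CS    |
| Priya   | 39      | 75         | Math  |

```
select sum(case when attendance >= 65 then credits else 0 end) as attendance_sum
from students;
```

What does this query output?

306

student=Jude: ✓ → 14
student=Diego: ✓ → 37
student=Wes: ✓ → 1
student=Vik: ✓ → 38
student=Rosa: ✓ → 34
student=Ines: ✓ → 35
student=Xiu: ✓ → 35
student=Lena: ✗
student=Bob: ✓ → 35
student=Hiro: ✓ → 38
student=Priya: ✓ → 39
attendance_sum = 14 + 37 + 1 + 38 + 34 + 35 + 35 + 35 + 38 + 39 = 306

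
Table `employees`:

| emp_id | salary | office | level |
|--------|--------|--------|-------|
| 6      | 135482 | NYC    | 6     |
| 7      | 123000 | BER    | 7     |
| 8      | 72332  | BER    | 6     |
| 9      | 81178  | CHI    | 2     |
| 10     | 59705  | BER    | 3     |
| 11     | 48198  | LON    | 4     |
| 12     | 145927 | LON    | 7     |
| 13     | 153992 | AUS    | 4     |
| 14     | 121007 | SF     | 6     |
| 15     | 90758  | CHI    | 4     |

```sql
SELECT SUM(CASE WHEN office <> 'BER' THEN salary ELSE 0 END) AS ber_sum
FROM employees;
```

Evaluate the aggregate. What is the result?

776542

emp_id=6: ✓ → 135482
emp_id=7: ✗
emp_id=8: ✗
emp_id=9: ✓ → 81178
emp_id=10: ✗
emp_id=11: ✓ → 48198
emp_id=12: ✓ → 145927
emp_id=13: ✓ → 153992
emp_id=14: ✓ → 121007
emp_id=15: ✓ → 90758
ber_sum = 135482 + 81178 + 48198 + 145927 + 153992 + 121007 + 90758 = 776542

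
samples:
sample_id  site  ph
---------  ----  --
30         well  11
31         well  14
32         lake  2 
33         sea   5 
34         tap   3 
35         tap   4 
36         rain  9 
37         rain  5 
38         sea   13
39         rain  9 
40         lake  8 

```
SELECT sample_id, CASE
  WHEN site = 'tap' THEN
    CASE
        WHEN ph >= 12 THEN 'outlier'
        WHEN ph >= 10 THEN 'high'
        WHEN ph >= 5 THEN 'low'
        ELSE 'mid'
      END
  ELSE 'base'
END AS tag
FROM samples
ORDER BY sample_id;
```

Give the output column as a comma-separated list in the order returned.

base, base, base, base, mid, mid, base, base, base, base, base

sample_id=30: site='well' → outer ELSE → base
sample_id=31: site='well' → outer ELSE → base
sample_id=32: site='lake' → outer ELSE → base
sample_id=33: site='sea' → outer ELSE → base
sample_id=34: site='tap' → inner[ELSE] → mid
sample_id=35: site='tap' → inner[ELSE] → mid
sample_id=36: site='rain' → outer ELSE → base
sample_id=37: site='rain' → outer ELSE → base
sample_id=38: site='sea' → outer ELSE → base
sample_id=39: site='rain' → outer ELSE → base
sample_id=40: site='lake' → outer ELSE → base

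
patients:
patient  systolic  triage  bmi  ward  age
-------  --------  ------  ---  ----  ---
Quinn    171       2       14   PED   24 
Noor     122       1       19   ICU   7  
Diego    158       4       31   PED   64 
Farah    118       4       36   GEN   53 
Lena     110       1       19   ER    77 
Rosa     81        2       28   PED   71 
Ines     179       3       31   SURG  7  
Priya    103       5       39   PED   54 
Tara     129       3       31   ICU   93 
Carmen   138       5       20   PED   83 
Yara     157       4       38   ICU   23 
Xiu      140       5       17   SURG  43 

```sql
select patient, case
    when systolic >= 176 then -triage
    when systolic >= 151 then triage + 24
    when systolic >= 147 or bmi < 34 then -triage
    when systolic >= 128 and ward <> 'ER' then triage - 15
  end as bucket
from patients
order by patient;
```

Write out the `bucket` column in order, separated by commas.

patient=Carmen: systolic >= 147 or bmi < 34 → -5
patient=Diego: systolic >= 151 → 28
patient=Farah: (no match → NULL) → NULL
patient=Ines: systolic >= 176 → -3
patient=Lena: systolic >= 147 or bmi < 34 → -1
patient=Noor: systolic >= 147 or bmi < 34 → -1
patient=Priya: (no match → NULL) → NULL
patient=Quinn: systolic >= 151 → 26
patient=Rosa: systolic >= 147 or bmi < 34 → -2
patient=Tara: systolic >= 147 or bmi < 34 → -3
patient=Xiu: systolic >= 147 or bmi < 34 → -5
patient=Yara: systolic >= 151 → 28

-5, 28, NULL, -3, -1, -1, NULL, 26, -2, -3, -5, 28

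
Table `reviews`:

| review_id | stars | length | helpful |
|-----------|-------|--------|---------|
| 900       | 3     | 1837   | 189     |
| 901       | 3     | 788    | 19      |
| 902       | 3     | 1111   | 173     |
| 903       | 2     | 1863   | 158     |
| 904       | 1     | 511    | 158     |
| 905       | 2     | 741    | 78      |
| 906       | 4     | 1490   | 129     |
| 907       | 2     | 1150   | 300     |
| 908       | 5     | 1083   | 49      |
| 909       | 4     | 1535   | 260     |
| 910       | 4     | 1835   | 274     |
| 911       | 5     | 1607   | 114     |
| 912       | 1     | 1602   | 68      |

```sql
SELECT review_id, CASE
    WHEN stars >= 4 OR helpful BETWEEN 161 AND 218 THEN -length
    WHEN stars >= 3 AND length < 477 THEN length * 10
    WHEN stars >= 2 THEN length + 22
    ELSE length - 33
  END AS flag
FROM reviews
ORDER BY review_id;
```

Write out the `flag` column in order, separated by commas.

-1837, 810, -1111, 1885, 478, 763, -1490, 1172, -1083, -1535, -1835, -1607, 1569

review_id=900: stars >= 4 OR helpful BETWEEN 161 AND 218 → -1837
review_id=901: stars >= 2 → 810
review_id=902: stars >= 4 OR helpful BETWEEN 161 AND 218 → -1111
review_id=903: stars >= 2 → 1885
review_id=904: ELSE → 478
review_id=905: stars >= 2 → 763
review_id=906: stars >= 4 OR helpful BETWEEN 161 AND 218 → -1490
review_id=907: stars >= 2 → 1172
review_id=908: stars >= 4 OR helpful BETWEEN 161 AND 218 → -1083
review_id=909: stars >= 4 OR helpful BETWEEN 161 AND 218 → -1535
review_id=910: stars >= 4 OR helpful BETWEEN 161 AND 218 → -1835
review_id=911: stars >= 4 OR helpful BETWEEN 161 AND 218 → -1607
review_id=912: ELSE → 1569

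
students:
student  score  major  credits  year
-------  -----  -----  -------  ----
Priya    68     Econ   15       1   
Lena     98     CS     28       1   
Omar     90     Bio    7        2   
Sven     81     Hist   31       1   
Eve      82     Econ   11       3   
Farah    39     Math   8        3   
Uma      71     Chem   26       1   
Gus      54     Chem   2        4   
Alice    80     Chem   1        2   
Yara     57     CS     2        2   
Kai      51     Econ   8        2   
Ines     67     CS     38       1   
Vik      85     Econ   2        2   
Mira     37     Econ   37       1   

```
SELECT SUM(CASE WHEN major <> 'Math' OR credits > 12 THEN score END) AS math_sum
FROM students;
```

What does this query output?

921

student=Priya: ✓ → 68
student=Lena: ✓ → 98
student=Omar: ✓ → 90
student=Sven: ✓ → 81
student=Eve: ✓ → 82
student=Farah: ✗
student=Uma: ✓ → 71
student=Gus: ✓ → 54
student=Alice: ✓ → 80
student=Yara: ✓ → 57
student=Kai: ✓ → 51
student=Ines: ✓ → 67
student=Vik: ✓ → 85
student=Mira: ✓ → 37
math_sum = 68 + 98 + 90 + 81 + 82 + 71 + 54 + 80 + 57 + 51 + 67 + 85 + 37 = 921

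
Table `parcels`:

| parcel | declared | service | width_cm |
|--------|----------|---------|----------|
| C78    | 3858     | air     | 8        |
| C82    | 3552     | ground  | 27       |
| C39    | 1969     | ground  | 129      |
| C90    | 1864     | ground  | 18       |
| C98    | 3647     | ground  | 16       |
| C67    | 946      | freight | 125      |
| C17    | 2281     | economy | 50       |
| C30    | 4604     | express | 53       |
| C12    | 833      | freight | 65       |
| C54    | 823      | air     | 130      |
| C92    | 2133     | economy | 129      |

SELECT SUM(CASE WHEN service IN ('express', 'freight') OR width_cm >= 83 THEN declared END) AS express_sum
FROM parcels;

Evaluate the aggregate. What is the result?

parcel=C78: ✗
parcel=C82: ✗
parcel=C39: ✓ → 1969
parcel=C90: ✗
parcel=C98: ✗
parcel=C67: ✓ → 946
parcel=C17: ✗
parcel=C30: ✓ → 4604
parcel=C12: ✓ → 833
parcel=C54: ✓ → 823
parcel=C92: ✓ → 2133
express_sum = 1969 + 946 + 4604 + 833 + 823 + 2133 = 11308

11308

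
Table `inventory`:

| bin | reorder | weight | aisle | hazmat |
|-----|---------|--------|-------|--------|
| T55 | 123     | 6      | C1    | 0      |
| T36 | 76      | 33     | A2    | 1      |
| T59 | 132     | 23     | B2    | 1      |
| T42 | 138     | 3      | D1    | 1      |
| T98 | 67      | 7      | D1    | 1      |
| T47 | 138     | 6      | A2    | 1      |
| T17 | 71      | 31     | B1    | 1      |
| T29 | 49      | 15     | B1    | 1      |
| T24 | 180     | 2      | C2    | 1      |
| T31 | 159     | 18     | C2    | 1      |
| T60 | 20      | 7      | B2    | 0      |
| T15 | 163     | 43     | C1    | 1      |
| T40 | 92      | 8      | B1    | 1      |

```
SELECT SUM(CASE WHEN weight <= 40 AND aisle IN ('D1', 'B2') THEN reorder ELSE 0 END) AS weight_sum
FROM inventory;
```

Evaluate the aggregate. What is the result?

bin=T55: ✗
bin=T36: ✗
bin=T59: ✓ → 132
bin=T42: ✓ → 138
bin=T98: ✓ → 67
bin=T47: ✗
bin=T17: ✗
bin=T29: ✗
bin=T24: ✗
bin=T31: ✗
bin=T60: ✓ → 20
bin=T15: ✗
bin=T40: ✗
weight_sum = 132 + 138 + 67 + 20 = 357

357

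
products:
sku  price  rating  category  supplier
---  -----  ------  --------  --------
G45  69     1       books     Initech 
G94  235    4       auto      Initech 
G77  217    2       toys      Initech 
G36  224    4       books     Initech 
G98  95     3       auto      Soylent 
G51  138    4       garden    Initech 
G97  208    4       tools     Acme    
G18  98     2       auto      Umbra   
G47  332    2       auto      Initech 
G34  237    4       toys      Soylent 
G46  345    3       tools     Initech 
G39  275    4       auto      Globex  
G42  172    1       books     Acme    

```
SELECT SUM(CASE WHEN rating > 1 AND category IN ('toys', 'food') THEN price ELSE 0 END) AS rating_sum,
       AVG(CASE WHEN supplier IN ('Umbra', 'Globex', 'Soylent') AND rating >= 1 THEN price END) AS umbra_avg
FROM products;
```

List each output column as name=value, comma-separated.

rating_sum=454, umbra_avg=176.25

[rating_sum: rating > 1 AND category IN ('toys', 'food')]
sku=G45: ✗
sku=G94: ✗
sku=G77: ✓ → 217
sku=G36: ✗
sku=G98: ✗
sku=G51: ✗
sku=G97: ✗
sku=G18: ✗
sku=G47: ✗
sku=G34: ✓ → 237
sku=G46: ✗
sku=G39: ✗
sku=G42: ✗
rating_sum = 217 + 237 = 454
—
[umbra_avg: supplier IN ('Umbra', 'Globex', 'Soylent') AND rating >= 1]
sku=G45: ✗
sku=G94: ✗
sku=G77: ✗
sku=G36: ✗
sku=G98: ✓ → 95
sku=G51: ✗
sku=G97: ✗
sku=G18: ✓ → 98
sku=G47: ✗
sku=G34: ✓ → 237
sku=G46: ✗
sku=G39: ✓ → 275
sku=G42: ✗
umbra_avg = (95 + 98 + 237 + 275) / 4 = 176.25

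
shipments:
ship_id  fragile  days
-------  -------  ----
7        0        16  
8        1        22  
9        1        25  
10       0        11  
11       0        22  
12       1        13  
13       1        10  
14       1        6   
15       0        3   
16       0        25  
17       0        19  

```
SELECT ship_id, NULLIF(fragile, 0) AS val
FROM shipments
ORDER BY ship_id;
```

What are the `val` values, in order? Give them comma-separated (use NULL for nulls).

NULL, 1, 1, NULL, NULL, 1, 1, 1, NULL, NULL, NULL

ship_id=7: fragile=0 vs 0: equal → NULL
ship_id=8: fragile=1 vs 0: differ → 1
ship_id=9: fragile=1 vs 0: differ → 1
ship_id=10: fragile=0 vs 0: equal → NULL
ship_id=11: fragile=0 vs 0: equal → NULL
ship_id=12: fragile=1 vs 0: differ → 1
ship_id=13: fragile=1 vs 0: differ → 1
ship_id=14: fragile=1 vs 0: differ → 1
ship_id=15: fragile=0 vs 0: equal → NULL
ship_id=16: fragile=0 vs 0: equal → NULL
ship_id=17: fragile=0 vs 0: equal → NULL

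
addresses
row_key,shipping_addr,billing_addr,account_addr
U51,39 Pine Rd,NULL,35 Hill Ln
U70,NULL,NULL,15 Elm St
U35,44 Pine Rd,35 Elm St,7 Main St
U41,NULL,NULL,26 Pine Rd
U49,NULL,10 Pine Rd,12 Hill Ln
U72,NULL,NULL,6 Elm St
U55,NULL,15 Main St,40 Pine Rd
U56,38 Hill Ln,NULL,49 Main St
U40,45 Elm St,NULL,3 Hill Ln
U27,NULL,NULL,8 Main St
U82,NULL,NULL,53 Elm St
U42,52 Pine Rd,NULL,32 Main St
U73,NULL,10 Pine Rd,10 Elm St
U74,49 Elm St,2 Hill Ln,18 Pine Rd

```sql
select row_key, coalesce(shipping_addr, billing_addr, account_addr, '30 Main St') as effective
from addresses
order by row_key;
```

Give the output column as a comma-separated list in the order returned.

8 Main St, 44 Pine Rd, 45 Elm St, 26 Pine Rd, 52 Pine Rd, 10 Pine Rd, 39 Pine Rd, 15 Main St, 38 Hill Ln, 15 Elm St, 6 Elm St, 10 Pine Rd, 49 Elm St, 53 Elm St

row_key=U27: shipping_addr=NULL, billing_addr=NULL, account_addr=8 Main St → 8 Main St
row_key=U35: shipping_addr=44 Pine Rd → 44 Pine Rd
row_key=U40: shipping_addr=45 Elm St → 45 Elm St
row_key=U41: shipping_addr=NULL, billing_addr=NULL, account_addr=26 Pine Rd → 26 Pine Rd
row_key=U42: shipping_addr=52 Pine Rd → 52 Pine Rd
row_key=U49: shipping_addr=NULL, billing_addr=10 Pine Rd → 10 Pine Rd
row_key=U51: shipping_addr=39 Pine Rd → 39 Pine Rd
row_key=U55: shipping_addr=NULL, billing_addr=15 Main St → 15 Main St
row_key=U56: shipping_addr=38 Hill Ln → 38 Hill Ln
row_key=U70: shipping_addr=NULL, billing_addr=NULL, account_addr=15 Elm St → 15 Elm St
row_key=U72: shipping_addr=NULL, billing_addr=NULL, account_addr=6 Elm St → 6 Elm St
row_key=U73: shipping_addr=NULL, billing_addr=10 Pine Rd → 10 Pine Rd
row_key=U74: shipping_addr=49 Elm St → 49 Elm St
row_key=U82: shipping_addr=NULL, billing_addr=NULL, account_addr=53 Elm St → 53 Elm St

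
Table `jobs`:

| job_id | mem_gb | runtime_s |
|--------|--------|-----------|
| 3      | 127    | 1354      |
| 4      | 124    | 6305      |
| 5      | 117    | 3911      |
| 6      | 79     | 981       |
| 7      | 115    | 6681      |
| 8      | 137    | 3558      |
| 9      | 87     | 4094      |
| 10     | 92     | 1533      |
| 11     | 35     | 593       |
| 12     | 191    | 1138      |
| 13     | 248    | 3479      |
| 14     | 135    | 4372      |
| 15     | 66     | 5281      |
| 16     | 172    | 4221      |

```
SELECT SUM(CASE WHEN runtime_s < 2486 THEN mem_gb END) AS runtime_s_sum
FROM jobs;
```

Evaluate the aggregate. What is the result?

job_id=3: ✓ → 127
job_id=4: ✗
job_id=5: ✗
job_id=6: ✓ → 79
job_id=7: ✗
job_id=8: ✗
job_id=9: ✗
job_id=10: ✓ → 92
job_id=11: ✓ → 35
job_id=12: ✓ → 191
job_id=13: ✗
job_id=14: ✗
job_id=15: ✗
job_id=16: ✗
runtime_s_sum = 127 + 79 + 92 + 35 + 191 = 524

524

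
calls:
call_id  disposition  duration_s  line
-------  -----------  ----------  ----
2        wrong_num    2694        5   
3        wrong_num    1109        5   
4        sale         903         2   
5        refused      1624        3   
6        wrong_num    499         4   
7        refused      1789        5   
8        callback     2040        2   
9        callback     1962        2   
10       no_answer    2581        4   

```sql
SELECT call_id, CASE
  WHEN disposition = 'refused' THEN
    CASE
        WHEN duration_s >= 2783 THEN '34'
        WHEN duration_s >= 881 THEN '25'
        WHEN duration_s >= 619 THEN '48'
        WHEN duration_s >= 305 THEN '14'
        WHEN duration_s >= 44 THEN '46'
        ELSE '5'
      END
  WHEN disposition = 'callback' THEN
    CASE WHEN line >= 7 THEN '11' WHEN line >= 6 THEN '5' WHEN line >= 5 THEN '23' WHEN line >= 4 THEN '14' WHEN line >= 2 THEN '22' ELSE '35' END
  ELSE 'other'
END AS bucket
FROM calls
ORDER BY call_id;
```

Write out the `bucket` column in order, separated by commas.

call_id=2: disposition='wrong_num' → outer ELSE → other
call_id=3: disposition='wrong_num' → outer ELSE → other
call_id=4: disposition='sale' → outer ELSE → other
call_id=5: disposition='refused' → inner[duration_s >= 881] → 25
call_id=6: disposition='wrong_num' → outer ELSE → other
call_id=7: disposition='refused' → inner[duration_s >= 881] → 25
call_id=8: disposition='callback' → inner[line >= 2] → 22
call_id=9: disposition='callback' → inner[line >= 2] → 22
call_id=10: disposition='no_answer' → outer ELSE → other

other, other, other, 25, other, 25, 22, 22, other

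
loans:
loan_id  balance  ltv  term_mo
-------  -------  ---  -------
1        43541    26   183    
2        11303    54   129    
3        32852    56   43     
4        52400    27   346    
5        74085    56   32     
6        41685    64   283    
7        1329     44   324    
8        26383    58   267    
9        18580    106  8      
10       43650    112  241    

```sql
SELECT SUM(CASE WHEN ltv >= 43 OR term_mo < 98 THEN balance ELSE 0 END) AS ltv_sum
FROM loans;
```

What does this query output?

249867

loan_id=1: ✗
loan_id=2: ✓ → 11303
loan_id=3: ✓ → 32852
loan_id=4: ✗
loan_id=5: ✓ → 74085
loan_id=6: ✓ → 41685
loan_id=7: ✓ → 1329
loan_id=8: ✓ → 26383
loan_id=9: ✓ → 18580
loan_id=10: ✓ → 43650
ltv_sum = 11303 + 32852 + 74085 + 41685 + 1329 + 26383 + 18580 + 43650 = 249867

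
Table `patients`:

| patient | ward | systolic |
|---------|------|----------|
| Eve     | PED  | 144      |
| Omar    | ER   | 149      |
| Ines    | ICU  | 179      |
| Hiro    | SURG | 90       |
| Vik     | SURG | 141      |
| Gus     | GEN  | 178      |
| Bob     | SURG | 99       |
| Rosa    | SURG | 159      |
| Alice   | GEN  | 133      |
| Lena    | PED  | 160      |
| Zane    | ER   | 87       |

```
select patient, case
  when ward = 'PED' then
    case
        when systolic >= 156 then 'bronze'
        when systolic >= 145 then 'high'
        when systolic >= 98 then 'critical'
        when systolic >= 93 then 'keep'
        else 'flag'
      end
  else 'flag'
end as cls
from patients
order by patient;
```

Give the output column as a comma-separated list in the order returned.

patient=Alice: ward='GEN' → outer ELSE → flag
patient=Bob: ward='SURG' → outer ELSE → flag
patient=Eve: ward='PED' → inner[systolic >= 98] → critical
patient=Gus: ward='GEN' → outer ELSE → flag
patient=Hiro: ward='SURG' → outer ELSE → flag
patient=Ines: ward='ICU' → outer ELSE → flag
patient=Lena: ward='PED' → inner[systolic >= 156] → bronze
patient=Omar: ward='ER' → outer ELSE → flag
patient=Rosa: ward='SURG' → outer ELSE → flag
patient=Vik: ward='SURG' → outer ELSE → flag
patient=Zane: ward='ER' → outer ELSE → flag

flag, flag, critical, flag, flag, flag, bronze, flag, flag, flag, flag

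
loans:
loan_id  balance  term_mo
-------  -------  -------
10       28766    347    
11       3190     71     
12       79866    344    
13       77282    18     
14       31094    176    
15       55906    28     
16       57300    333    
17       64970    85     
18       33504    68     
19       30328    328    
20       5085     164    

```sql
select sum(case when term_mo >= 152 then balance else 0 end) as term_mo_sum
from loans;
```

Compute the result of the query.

loan_id=10: ✓ → 28766
loan_id=11: ✗
loan_id=12: ✓ → 79866
loan_id=13: ✗
loan_id=14: ✓ → 31094
loan_id=15: ✗
loan_id=16: ✓ → 57300
loan_id=17: ✗
loan_id=18: ✗
loan_id=19: ✓ → 30328
loan_id=20: ✓ → 5085
term_mo_sum = 28766 + 79866 + 31094 + 57300 + 30328 + 5085 = 232439

232439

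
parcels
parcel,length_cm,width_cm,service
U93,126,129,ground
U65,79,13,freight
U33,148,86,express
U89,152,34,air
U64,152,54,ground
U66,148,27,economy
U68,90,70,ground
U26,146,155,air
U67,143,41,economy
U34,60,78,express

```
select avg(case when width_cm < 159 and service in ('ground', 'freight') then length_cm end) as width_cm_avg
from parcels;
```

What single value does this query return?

parcel=U93: ✓ → 126
parcel=U65: ✓ → 79
parcel=U33: ✗
parcel=U89: ✗
parcel=U64: ✓ → 152
parcel=U66: ✗
parcel=U68: ✓ → 90
parcel=U26: ✗
parcel=U67: ✗
parcel=U34: ✗
width_cm_avg = (126 + 79 + 152 + 90) / 4 = 111.75

111.75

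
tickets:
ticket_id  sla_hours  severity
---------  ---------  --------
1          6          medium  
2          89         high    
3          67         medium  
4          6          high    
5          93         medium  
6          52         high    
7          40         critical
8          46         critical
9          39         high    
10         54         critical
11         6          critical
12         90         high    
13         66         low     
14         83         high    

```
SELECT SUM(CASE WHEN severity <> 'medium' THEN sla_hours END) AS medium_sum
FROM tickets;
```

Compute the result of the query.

571

ticket_id=1: ✗
ticket_id=2: ✓ → 89
ticket_id=3: ✗
ticket_id=4: ✓ → 6
ticket_id=5: ✗
ticket_id=6: ✓ → 52
ticket_id=7: ✓ → 40
ticket_id=8: ✓ → 46
ticket_id=9: ✓ → 39
ticket_id=10: ✓ → 54
ticket_id=11: ✓ → 6
ticket_id=12: ✓ → 90
ticket_id=13: ✓ → 66
ticket_id=14: ✓ → 83
medium_sum = 89 + 6 + 52 + 40 + 46 + 39 + 54 + 6 + 90 + 66 + 83 = 571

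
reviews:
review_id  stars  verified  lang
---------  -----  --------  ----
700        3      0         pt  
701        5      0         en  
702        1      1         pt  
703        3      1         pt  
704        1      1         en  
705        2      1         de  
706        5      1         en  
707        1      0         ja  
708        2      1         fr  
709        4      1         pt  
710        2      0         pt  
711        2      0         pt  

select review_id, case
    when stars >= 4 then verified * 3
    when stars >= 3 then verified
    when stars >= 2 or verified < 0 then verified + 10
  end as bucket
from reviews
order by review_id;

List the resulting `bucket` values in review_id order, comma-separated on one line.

review_id=700: stars >= 3 → 0
review_id=701: stars >= 4 → 0
review_id=702: (no match → NULL) → NULL
review_id=703: stars >= 3 → 1
review_id=704: (no match → NULL) → NULL
review_id=705: stars >= 2 or verified < 0 → 11
review_id=706: stars >= 4 → 3
review_id=707: (no match → NULL) → NULL
review_id=708: stars >= 2 or verified < 0 → 11
review_id=709: stars >= 4 → 3
review_id=710: stars >= 2 or verified < 0 → 10
review_id=711: stars >= 2 or verified < 0 → 10

0, 0, NULL, 1, NULL, 11, 3, NULL, 11, 3, 10, 10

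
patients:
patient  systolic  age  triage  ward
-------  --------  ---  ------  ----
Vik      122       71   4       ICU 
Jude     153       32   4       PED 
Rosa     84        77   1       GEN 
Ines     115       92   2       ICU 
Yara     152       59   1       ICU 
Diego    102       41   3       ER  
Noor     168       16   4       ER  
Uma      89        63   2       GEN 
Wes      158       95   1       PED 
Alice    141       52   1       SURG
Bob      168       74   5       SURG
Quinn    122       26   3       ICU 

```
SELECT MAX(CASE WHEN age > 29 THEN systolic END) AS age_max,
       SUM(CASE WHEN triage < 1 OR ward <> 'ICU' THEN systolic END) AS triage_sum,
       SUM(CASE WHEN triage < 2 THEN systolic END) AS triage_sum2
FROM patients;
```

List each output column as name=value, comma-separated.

[age_max: age > 29]
patient=Vik: ✓ → 122
patient=Jude: ✓ → 153
patient=Rosa: ✓ → 84
patient=Ines: ✓ → 115
patient=Yara: ✓ → 152
patient=Diego: ✓ → 102
patient=Noor: ✗
patient=Uma: ✓ → 89
patient=Wes: ✓ → 158
patient=Alice: ✓ → 141
patient=Bob: ✓ → 168
patient=Quinn: ✗
age_max = MAX(122, 153, 84, 115, 152, 102, 89, 158, 141, 168) = 168
—
[triage_sum: triage < 1 OR ward <> 'ICU']
patient=Vik: ✗
patient=Jude: ✓ → 153
patient=Rosa: ✓ → 84
patient=Ines: ✗
patient=Yara: ✗
patient=Diego: ✓ → 102
patient=Noor: ✓ → 168
patient=Uma: ✓ → 89
patient=Wes: ✓ → 158
patient=Alice: ✓ → 141
patient=Bob: ✓ → 168
patient=Quinn: ✗
triage_sum = 153 + 84 + 102 + 168 + 89 + 158 + 141 + 168 = 1063
—
[triage_sum2: triage < 2]
patient=Vik: ✗
patient=Jude: ✗
patient=Rosa: ✓ → 84
patient=Ines: ✗
patient=Yara: ✓ → 152
patient=Diego: ✗
patient=Noor: ✗
patient=Uma: ✗
patient=Wes: ✓ → 158
patient=Alice: ✓ → 141
patient=Bob: ✗
patient=Quinn: ✗
triage_sum2 = 84 + 152 + 158 + 141 = 535

age_max=168, triage_sum=1063, triage_sum2=535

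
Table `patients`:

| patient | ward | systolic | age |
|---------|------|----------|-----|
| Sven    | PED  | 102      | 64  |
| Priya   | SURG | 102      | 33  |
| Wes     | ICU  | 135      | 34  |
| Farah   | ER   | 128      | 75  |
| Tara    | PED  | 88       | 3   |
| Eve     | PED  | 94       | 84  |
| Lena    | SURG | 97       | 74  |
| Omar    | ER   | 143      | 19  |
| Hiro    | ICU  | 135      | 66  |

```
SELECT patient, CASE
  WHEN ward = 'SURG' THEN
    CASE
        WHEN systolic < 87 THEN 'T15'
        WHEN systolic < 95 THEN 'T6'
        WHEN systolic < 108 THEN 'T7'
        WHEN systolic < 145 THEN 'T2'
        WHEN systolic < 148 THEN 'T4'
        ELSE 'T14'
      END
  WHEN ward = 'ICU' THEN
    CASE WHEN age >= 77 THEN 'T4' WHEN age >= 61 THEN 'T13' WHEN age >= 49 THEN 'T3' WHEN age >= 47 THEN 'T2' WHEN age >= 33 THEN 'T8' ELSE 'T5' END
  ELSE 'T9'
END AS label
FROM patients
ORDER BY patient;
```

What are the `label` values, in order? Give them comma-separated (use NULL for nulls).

T9, T9, T13, T7, T9, T7, T9, T9, T8

patient=Eve: ward='PED' → outer ELSE → T9
patient=Farah: ward='ER' → outer ELSE → T9
patient=Hiro: ward='ICU' → inner[age >= 61] → T13
patient=Lena: ward='SURG' → inner[systolic < 108] → T7
patient=Omar: ward='ER' → outer ELSE → T9
patient=Priya: ward='SURG' → inner[systolic < 108] → T7
patient=Sven: ward='PED' → outer ELSE → T9
patient=Tara: ward='PED' → outer ELSE → T9
patient=Wes: ward='ICU' → inner[age >= 33] → T8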